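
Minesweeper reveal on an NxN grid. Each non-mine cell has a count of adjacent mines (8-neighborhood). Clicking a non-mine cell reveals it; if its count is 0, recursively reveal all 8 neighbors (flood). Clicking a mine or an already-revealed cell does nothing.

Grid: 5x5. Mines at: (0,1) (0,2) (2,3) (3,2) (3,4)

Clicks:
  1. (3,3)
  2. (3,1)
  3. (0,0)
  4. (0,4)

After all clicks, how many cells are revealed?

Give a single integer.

Click 1 (3,3) count=3: revealed 1 new [(3,3)] -> total=1
Click 2 (3,1) count=1: revealed 1 new [(3,1)] -> total=2
Click 3 (0,0) count=1: revealed 1 new [(0,0)] -> total=3
Click 4 (0,4) count=0: revealed 4 new [(0,3) (0,4) (1,3) (1,4)] -> total=7

Answer: 7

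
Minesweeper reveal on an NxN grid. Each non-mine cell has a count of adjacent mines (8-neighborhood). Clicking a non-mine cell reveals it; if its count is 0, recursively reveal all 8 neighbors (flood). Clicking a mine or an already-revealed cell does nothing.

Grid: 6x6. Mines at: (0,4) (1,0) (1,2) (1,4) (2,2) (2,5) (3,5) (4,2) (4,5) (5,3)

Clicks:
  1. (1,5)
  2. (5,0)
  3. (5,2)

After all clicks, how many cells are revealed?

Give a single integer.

Answer: 10

Derivation:
Click 1 (1,5) count=3: revealed 1 new [(1,5)] -> total=1
Click 2 (5,0) count=0: revealed 8 new [(2,0) (2,1) (3,0) (3,1) (4,0) (4,1) (5,0) (5,1)] -> total=9
Click 3 (5,2) count=2: revealed 1 new [(5,2)] -> total=10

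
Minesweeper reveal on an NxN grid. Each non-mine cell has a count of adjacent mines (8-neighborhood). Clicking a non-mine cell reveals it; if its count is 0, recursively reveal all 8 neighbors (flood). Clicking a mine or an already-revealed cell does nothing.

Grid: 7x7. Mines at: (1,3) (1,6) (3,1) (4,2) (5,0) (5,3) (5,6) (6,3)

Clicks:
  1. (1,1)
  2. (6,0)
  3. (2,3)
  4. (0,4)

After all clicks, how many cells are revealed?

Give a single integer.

Click 1 (1,1) count=0: revealed 9 new [(0,0) (0,1) (0,2) (1,0) (1,1) (1,2) (2,0) (2,1) (2,2)] -> total=9
Click 2 (6,0) count=1: revealed 1 new [(6,0)] -> total=10
Click 3 (2,3) count=1: revealed 1 new [(2,3)] -> total=11
Click 4 (0,4) count=1: revealed 1 new [(0,4)] -> total=12

Answer: 12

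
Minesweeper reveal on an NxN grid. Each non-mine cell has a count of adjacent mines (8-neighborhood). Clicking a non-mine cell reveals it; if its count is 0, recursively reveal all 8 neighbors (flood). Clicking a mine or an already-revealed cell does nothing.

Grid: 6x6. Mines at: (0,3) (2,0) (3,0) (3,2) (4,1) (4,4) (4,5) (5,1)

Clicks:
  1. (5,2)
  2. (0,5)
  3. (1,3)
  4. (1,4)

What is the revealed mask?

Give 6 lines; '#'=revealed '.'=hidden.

Answer: ....##
...###
...###
...###
......
..#...

Derivation:
Click 1 (5,2) count=2: revealed 1 new [(5,2)] -> total=1
Click 2 (0,5) count=0: revealed 11 new [(0,4) (0,5) (1,3) (1,4) (1,5) (2,3) (2,4) (2,5) (3,3) (3,4) (3,5)] -> total=12
Click 3 (1,3) count=1: revealed 0 new [(none)] -> total=12
Click 4 (1,4) count=1: revealed 0 new [(none)] -> total=12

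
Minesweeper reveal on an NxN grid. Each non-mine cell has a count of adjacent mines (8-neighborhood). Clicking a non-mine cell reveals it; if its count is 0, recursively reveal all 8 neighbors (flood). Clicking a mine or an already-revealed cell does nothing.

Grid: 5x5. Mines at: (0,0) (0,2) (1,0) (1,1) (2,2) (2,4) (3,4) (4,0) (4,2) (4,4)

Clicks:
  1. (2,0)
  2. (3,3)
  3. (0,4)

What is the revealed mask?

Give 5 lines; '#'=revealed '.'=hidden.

Click 1 (2,0) count=2: revealed 1 new [(2,0)] -> total=1
Click 2 (3,3) count=5: revealed 1 new [(3,3)] -> total=2
Click 3 (0,4) count=0: revealed 4 new [(0,3) (0,4) (1,3) (1,4)] -> total=6

Answer: ...##
...##
#....
...#.
.....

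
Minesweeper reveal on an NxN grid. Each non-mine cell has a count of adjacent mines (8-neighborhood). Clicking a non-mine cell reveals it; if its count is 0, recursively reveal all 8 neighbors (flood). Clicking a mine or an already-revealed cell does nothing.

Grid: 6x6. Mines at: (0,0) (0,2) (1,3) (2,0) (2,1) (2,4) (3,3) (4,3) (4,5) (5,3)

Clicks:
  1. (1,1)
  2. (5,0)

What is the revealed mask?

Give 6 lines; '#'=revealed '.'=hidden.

Answer: ......
.#....
......
###...
###...
###...

Derivation:
Click 1 (1,1) count=4: revealed 1 new [(1,1)] -> total=1
Click 2 (5,0) count=0: revealed 9 new [(3,0) (3,1) (3,2) (4,0) (4,1) (4,2) (5,0) (5,1) (5,2)] -> total=10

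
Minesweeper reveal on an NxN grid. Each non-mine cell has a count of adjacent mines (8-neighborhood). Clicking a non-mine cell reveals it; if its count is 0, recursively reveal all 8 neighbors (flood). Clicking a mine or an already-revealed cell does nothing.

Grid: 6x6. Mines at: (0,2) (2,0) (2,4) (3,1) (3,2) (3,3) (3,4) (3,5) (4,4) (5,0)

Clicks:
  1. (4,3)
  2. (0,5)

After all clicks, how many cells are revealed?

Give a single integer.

Answer: 7

Derivation:
Click 1 (4,3) count=4: revealed 1 new [(4,3)] -> total=1
Click 2 (0,5) count=0: revealed 6 new [(0,3) (0,4) (0,5) (1,3) (1,4) (1,5)] -> total=7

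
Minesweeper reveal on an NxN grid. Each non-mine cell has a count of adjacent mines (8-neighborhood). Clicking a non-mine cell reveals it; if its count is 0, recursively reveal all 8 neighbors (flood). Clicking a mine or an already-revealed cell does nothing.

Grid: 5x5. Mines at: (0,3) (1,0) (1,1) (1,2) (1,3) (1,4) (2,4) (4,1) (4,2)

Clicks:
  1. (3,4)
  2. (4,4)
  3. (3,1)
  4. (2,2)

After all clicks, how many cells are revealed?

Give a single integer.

Click 1 (3,4) count=1: revealed 1 new [(3,4)] -> total=1
Click 2 (4,4) count=0: revealed 3 new [(3,3) (4,3) (4,4)] -> total=4
Click 3 (3,1) count=2: revealed 1 new [(3,1)] -> total=5
Click 4 (2,2) count=3: revealed 1 new [(2,2)] -> total=6

Answer: 6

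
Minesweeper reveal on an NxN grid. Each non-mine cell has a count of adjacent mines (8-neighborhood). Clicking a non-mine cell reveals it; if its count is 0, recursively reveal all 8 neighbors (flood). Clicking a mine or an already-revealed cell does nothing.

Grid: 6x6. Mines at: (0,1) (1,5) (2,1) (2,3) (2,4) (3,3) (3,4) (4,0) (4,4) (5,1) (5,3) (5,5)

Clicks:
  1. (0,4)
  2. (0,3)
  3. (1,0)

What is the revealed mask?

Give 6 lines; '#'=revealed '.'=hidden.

Answer: ..###.
#.###.
......
......
......
......

Derivation:
Click 1 (0,4) count=1: revealed 1 new [(0,4)] -> total=1
Click 2 (0,3) count=0: revealed 5 new [(0,2) (0,3) (1,2) (1,3) (1,4)] -> total=6
Click 3 (1,0) count=2: revealed 1 new [(1,0)] -> total=7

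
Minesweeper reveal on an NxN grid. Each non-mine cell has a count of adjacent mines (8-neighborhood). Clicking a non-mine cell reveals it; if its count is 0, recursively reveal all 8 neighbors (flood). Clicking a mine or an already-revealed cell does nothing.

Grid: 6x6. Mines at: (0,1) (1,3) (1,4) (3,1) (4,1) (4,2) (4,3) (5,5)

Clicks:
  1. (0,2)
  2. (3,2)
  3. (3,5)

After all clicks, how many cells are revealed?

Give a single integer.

Answer: 8

Derivation:
Click 1 (0,2) count=2: revealed 1 new [(0,2)] -> total=1
Click 2 (3,2) count=4: revealed 1 new [(3,2)] -> total=2
Click 3 (3,5) count=0: revealed 6 new [(2,4) (2,5) (3,4) (3,5) (4,4) (4,5)] -> total=8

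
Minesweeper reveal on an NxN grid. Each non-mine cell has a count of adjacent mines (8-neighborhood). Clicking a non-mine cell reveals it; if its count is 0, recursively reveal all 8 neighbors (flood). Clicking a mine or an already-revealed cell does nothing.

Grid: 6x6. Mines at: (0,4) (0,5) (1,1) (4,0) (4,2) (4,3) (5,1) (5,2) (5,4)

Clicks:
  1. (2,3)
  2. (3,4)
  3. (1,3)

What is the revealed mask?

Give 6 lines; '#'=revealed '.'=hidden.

Answer: ......
..####
..####
..####
....##
......

Derivation:
Click 1 (2,3) count=0: revealed 14 new [(1,2) (1,3) (1,4) (1,5) (2,2) (2,3) (2,4) (2,5) (3,2) (3,3) (3,4) (3,5) (4,4) (4,5)] -> total=14
Click 2 (3,4) count=1: revealed 0 new [(none)] -> total=14
Click 3 (1,3) count=1: revealed 0 new [(none)] -> total=14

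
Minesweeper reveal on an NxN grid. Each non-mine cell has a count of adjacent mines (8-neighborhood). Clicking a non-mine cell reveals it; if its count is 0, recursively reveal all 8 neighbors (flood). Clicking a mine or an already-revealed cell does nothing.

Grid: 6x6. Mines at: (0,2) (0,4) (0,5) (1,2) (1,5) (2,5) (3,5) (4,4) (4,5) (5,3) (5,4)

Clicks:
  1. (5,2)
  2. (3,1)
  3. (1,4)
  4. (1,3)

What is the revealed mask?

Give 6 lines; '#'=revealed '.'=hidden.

Click 1 (5,2) count=1: revealed 1 new [(5,2)] -> total=1
Click 2 (3,1) count=0: revealed 18 new [(0,0) (0,1) (1,0) (1,1) (2,0) (2,1) (2,2) (2,3) (3,0) (3,1) (3,2) (3,3) (4,0) (4,1) (4,2) (4,3) (5,0) (5,1)] -> total=19
Click 3 (1,4) count=4: revealed 1 new [(1,4)] -> total=20
Click 4 (1,3) count=3: revealed 1 new [(1,3)] -> total=21

Answer: ##....
##.##.
####..
####..
####..
###...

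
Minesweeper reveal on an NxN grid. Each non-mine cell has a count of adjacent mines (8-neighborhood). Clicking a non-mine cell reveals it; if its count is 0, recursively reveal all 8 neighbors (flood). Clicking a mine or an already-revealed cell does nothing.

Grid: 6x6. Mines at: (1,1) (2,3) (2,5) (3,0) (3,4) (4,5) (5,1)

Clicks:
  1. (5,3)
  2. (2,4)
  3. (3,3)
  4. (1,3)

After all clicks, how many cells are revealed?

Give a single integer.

Answer: 9

Derivation:
Click 1 (5,3) count=0: revealed 6 new [(4,2) (4,3) (4,4) (5,2) (5,3) (5,4)] -> total=6
Click 2 (2,4) count=3: revealed 1 new [(2,4)] -> total=7
Click 3 (3,3) count=2: revealed 1 new [(3,3)] -> total=8
Click 4 (1,3) count=1: revealed 1 new [(1,3)] -> total=9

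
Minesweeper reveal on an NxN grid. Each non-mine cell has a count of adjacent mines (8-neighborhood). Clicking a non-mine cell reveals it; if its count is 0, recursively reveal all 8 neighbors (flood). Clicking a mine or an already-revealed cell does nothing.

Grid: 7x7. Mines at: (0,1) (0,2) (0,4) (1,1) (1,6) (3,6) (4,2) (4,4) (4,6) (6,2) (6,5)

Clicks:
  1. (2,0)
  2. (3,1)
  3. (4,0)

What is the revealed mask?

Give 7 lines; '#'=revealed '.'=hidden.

Click 1 (2,0) count=1: revealed 1 new [(2,0)] -> total=1
Click 2 (3,1) count=1: revealed 1 new [(3,1)] -> total=2
Click 3 (4,0) count=0: revealed 8 new [(2,1) (3,0) (4,0) (4,1) (5,0) (5,1) (6,0) (6,1)] -> total=10

Answer: .......
.......
##.....
##.....
##.....
##.....
##.....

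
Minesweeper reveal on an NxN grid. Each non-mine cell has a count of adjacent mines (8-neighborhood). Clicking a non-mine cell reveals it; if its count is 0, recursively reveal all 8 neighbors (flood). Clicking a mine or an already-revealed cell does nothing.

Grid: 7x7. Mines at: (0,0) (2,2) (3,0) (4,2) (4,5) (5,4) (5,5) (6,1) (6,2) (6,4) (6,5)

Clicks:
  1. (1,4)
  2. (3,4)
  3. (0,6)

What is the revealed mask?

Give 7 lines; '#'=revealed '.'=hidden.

Click 1 (1,4) count=0: revealed 20 new [(0,1) (0,2) (0,3) (0,4) (0,5) (0,6) (1,1) (1,2) (1,3) (1,4) (1,5) (1,6) (2,3) (2,4) (2,5) (2,6) (3,3) (3,4) (3,5) (3,6)] -> total=20
Click 2 (3,4) count=1: revealed 0 new [(none)] -> total=20
Click 3 (0,6) count=0: revealed 0 new [(none)] -> total=20

Answer: .######
.######
...####
...####
.......
.......
.......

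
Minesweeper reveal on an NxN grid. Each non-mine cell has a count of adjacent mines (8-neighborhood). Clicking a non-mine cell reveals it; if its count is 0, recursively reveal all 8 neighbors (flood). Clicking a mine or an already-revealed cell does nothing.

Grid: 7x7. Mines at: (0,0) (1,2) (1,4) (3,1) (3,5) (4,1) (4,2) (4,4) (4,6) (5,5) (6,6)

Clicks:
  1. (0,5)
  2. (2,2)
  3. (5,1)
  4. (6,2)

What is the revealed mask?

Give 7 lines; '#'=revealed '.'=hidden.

Click 1 (0,5) count=1: revealed 1 new [(0,5)] -> total=1
Click 2 (2,2) count=2: revealed 1 new [(2,2)] -> total=2
Click 3 (5,1) count=2: revealed 1 new [(5,1)] -> total=3
Click 4 (6,2) count=0: revealed 9 new [(5,0) (5,2) (5,3) (5,4) (6,0) (6,1) (6,2) (6,3) (6,4)] -> total=12

Answer: .....#.
.......
..#....
.......
.......
#####..
#####..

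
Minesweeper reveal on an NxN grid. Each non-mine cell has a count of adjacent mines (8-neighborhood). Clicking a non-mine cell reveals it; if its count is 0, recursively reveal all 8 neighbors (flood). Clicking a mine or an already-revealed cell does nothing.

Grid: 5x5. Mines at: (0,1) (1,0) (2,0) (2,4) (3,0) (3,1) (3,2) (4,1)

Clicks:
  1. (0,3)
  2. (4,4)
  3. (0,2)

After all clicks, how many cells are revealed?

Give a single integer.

Click 1 (0,3) count=0: revealed 6 new [(0,2) (0,3) (0,4) (1,2) (1,3) (1,4)] -> total=6
Click 2 (4,4) count=0: revealed 4 new [(3,3) (3,4) (4,3) (4,4)] -> total=10
Click 3 (0,2) count=1: revealed 0 new [(none)] -> total=10

Answer: 10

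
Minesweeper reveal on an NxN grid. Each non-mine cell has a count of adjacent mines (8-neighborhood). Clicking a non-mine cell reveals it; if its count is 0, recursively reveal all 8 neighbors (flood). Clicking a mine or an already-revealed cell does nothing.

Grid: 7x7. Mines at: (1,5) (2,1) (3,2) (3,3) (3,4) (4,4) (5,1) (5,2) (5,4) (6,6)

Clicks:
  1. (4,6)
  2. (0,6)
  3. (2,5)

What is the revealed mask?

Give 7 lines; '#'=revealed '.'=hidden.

Click 1 (4,6) count=0: revealed 8 new [(2,5) (2,6) (3,5) (3,6) (4,5) (4,6) (5,5) (5,6)] -> total=8
Click 2 (0,6) count=1: revealed 1 new [(0,6)] -> total=9
Click 3 (2,5) count=2: revealed 0 new [(none)] -> total=9

Answer: ......#
.......
.....##
.....##
.....##
.....##
.......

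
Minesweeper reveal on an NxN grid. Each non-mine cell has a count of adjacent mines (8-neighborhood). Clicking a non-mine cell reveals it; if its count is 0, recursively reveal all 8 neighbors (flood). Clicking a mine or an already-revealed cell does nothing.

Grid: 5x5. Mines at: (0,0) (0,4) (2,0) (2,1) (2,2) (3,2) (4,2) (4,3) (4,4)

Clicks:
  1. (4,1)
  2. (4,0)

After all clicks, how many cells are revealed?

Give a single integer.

Answer: 4

Derivation:
Click 1 (4,1) count=2: revealed 1 new [(4,1)] -> total=1
Click 2 (4,0) count=0: revealed 3 new [(3,0) (3,1) (4,0)] -> total=4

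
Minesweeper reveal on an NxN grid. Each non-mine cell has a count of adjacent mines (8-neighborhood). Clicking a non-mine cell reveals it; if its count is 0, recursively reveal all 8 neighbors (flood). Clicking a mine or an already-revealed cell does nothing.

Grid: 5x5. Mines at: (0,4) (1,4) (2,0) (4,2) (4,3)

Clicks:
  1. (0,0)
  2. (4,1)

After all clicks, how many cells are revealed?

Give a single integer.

Answer: 15

Derivation:
Click 1 (0,0) count=0: revealed 14 new [(0,0) (0,1) (0,2) (0,3) (1,0) (1,1) (1,2) (1,3) (2,1) (2,2) (2,3) (3,1) (3,2) (3,3)] -> total=14
Click 2 (4,1) count=1: revealed 1 new [(4,1)] -> total=15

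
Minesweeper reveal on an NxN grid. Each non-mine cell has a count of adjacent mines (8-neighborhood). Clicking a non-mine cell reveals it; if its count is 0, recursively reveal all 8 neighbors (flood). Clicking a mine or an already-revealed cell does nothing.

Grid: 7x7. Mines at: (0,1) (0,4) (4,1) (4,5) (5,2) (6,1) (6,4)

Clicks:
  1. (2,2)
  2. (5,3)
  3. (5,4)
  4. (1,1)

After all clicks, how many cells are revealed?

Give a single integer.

Answer: 28

Derivation:
Click 1 (2,2) count=0: revealed 26 new [(0,5) (0,6) (1,0) (1,1) (1,2) (1,3) (1,4) (1,5) (1,6) (2,0) (2,1) (2,2) (2,3) (2,4) (2,5) (2,6) (3,0) (3,1) (3,2) (3,3) (3,4) (3,5) (3,6) (4,2) (4,3) (4,4)] -> total=26
Click 2 (5,3) count=2: revealed 1 new [(5,3)] -> total=27
Click 3 (5,4) count=2: revealed 1 new [(5,4)] -> total=28
Click 4 (1,1) count=1: revealed 0 new [(none)] -> total=28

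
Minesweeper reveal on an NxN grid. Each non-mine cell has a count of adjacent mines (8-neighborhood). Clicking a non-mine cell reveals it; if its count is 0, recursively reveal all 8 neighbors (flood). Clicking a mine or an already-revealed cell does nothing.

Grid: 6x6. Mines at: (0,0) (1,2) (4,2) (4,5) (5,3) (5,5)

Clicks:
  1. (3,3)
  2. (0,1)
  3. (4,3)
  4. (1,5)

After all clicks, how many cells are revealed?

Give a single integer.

Click 1 (3,3) count=1: revealed 1 new [(3,3)] -> total=1
Click 2 (0,1) count=2: revealed 1 new [(0,1)] -> total=2
Click 3 (4,3) count=2: revealed 1 new [(4,3)] -> total=3
Click 4 (1,5) count=0: revealed 11 new [(0,3) (0,4) (0,5) (1,3) (1,4) (1,5) (2,3) (2,4) (2,5) (3,4) (3,5)] -> total=14

Answer: 14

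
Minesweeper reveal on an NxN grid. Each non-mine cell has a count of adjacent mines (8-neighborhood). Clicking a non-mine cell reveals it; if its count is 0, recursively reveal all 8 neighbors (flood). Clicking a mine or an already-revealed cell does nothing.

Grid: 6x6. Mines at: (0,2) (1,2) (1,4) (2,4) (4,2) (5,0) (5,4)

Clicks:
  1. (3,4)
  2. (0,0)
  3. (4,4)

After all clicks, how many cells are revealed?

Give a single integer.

Click 1 (3,4) count=1: revealed 1 new [(3,4)] -> total=1
Click 2 (0,0) count=0: revealed 10 new [(0,0) (0,1) (1,0) (1,1) (2,0) (2,1) (3,0) (3,1) (4,0) (4,1)] -> total=11
Click 3 (4,4) count=1: revealed 1 new [(4,4)] -> total=12

Answer: 12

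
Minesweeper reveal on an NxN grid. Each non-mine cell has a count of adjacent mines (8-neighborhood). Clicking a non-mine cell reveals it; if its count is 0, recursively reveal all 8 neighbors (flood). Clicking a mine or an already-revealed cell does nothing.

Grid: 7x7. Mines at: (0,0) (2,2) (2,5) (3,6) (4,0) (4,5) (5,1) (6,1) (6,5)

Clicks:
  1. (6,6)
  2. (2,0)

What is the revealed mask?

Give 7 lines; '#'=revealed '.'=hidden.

Click 1 (6,6) count=1: revealed 1 new [(6,6)] -> total=1
Click 2 (2,0) count=0: revealed 6 new [(1,0) (1,1) (2,0) (2,1) (3,0) (3,1)] -> total=7

Answer: .......
##.....
##.....
##.....
.......
.......
......#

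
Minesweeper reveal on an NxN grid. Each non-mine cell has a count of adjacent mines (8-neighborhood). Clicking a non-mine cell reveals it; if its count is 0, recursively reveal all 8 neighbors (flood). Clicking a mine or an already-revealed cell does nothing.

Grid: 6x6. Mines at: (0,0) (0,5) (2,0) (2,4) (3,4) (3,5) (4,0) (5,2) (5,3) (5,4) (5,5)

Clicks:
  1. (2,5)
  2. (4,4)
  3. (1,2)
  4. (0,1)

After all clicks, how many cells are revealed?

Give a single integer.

Click 1 (2,5) count=3: revealed 1 new [(2,5)] -> total=1
Click 2 (4,4) count=5: revealed 1 new [(4,4)] -> total=2
Click 3 (1,2) count=0: revealed 17 new [(0,1) (0,2) (0,3) (0,4) (1,1) (1,2) (1,3) (1,4) (2,1) (2,2) (2,3) (3,1) (3,2) (3,3) (4,1) (4,2) (4,3)] -> total=19
Click 4 (0,1) count=1: revealed 0 new [(none)] -> total=19

Answer: 19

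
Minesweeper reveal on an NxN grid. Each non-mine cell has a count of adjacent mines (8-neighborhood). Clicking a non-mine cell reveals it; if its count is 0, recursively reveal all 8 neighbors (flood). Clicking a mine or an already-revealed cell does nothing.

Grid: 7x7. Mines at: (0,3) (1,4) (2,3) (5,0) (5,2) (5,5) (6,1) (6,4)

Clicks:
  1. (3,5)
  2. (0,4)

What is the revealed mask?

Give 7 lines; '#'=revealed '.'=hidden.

Click 1 (3,5) count=0: revealed 13 new [(0,5) (0,6) (1,5) (1,6) (2,4) (2,5) (2,6) (3,4) (3,5) (3,6) (4,4) (4,5) (4,6)] -> total=13
Click 2 (0,4) count=2: revealed 1 new [(0,4)] -> total=14

Answer: ....###
.....##
....###
....###
....###
.......
.......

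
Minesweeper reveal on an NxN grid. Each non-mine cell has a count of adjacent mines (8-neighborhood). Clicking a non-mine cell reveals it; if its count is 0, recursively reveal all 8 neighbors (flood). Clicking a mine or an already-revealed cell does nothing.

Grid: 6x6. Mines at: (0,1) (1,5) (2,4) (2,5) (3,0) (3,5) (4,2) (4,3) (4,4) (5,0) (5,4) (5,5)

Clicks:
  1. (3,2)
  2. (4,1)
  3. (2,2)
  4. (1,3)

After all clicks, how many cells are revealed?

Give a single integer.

Answer: 10

Derivation:
Click 1 (3,2) count=2: revealed 1 new [(3,2)] -> total=1
Click 2 (4,1) count=3: revealed 1 new [(4,1)] -> total=2
Click 3 (2,2) count=0: revealed 8 new [(1,1) (1,2) (1,3) (2,1) (2,2) (2,3) (3,1) (3,3)] -> total=10
Click 4 (1,3) count=1: revealed 0 new [(none)] -> total=10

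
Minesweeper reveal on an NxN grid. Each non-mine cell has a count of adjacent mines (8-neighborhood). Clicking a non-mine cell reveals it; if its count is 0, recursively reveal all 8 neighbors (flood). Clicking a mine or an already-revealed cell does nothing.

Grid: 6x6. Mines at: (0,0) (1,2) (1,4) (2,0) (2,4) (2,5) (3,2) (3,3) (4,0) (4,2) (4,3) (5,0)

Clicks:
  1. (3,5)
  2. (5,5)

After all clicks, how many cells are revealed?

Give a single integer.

Answer: 6

Derivation:
Click 1 (3,5) count=2: revealed 1 new [(3,5)] -> total=1
Click 2 (5,5) count=0: revealed 5 new [(3,4) (4,4) (4,5) (5,4) (5,5)] -> total=6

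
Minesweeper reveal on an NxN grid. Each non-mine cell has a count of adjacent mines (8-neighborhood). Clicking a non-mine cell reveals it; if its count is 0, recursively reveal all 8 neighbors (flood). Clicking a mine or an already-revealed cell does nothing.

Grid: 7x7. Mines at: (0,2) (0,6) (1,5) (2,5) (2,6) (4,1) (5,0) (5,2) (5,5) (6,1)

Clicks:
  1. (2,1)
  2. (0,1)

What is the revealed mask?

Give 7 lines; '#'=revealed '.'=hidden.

Answer: ##.....
#####..
#####..
#####..
..###..
.......
.......

Derivation:
Click 1 (2,1) count=0: revealed 20 new [(0,0) (0,1) (1,0) (1,1) (1,2) (1,3) (1,4) (2,0) (2,1) (2,2) (2,3) (2,4) (3,0) (3,1) (3,2) (3,3) (3,4) (4,2) (4,3) (4,4)] -> total=20
Click 2 (0,1) count=1: revealed 0 new [(none)] -> total=20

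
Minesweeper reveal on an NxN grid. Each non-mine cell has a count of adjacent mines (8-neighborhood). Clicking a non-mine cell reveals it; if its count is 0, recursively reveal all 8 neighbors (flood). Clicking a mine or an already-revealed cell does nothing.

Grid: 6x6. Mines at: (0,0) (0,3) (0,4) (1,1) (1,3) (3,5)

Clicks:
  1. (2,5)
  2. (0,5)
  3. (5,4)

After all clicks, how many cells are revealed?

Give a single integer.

Answer: 24

Derivation:
Click 1 (2,5) count=1: revealed 1 new [(2,5)] -> total=1
Click 2 (0,5) count=1: revealed 1 new [(0,5)] -> total=2
Click 3 (5,4) count=0: revealed 22 new [(2,0) (2,1) (2,2) (2,3) (2,4) (3,0) (3,1) (3,2) (3,3) (3,4) (4,0) (4,1) (4,2) (4,3) (4,4) (4,5) (5,0) (5,1) (5,2) (5,3) (5,4) (5,5)] -> total=24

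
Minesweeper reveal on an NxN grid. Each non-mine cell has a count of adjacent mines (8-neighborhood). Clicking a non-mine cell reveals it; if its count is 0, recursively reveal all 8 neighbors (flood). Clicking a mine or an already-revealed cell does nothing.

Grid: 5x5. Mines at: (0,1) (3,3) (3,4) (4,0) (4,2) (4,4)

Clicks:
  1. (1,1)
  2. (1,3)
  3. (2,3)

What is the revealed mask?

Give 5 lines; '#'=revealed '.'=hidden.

Click 1 (1,1) count=1: revealed 1 new [(1,1)] -> total=1
Click 2 (1,3) count=0: revealed 9 new [(0,2) (0,3) (0,4) (1,2) (1,3) (1,4) (2,2) (2,3) (2,4)] -> total=10
Click 3 (2,3) count=2: revealed 0 new [(none)] -> total=10

Answer: ..###
.####
..###
.....
.....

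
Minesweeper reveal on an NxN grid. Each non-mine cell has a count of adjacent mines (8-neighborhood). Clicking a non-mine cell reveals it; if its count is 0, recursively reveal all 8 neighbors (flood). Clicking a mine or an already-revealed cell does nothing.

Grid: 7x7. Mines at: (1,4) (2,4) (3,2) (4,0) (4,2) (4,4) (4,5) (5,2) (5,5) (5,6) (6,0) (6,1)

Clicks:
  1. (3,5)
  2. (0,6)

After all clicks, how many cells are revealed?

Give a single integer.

Answer: 8

Derivation:
Click 1 (3,5) count=3: revealed 1 new [(3,5)] -> total=1
Click 2 (0,6) count=0: revealed 7 new [(0,5) (0,6) (1,5) (1,6) (2,5) (2,6) (3,6)] -> total=8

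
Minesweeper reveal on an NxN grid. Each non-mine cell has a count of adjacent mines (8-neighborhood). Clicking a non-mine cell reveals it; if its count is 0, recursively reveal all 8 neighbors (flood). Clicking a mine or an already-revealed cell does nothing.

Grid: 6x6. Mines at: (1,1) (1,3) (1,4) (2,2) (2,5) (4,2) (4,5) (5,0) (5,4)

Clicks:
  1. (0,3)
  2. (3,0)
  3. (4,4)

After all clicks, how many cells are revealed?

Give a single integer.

Answer: 8

Derivation:
Click 1 (0,3) count=2: revealed 1 new [(0,3)] -> total=1
Click 2 (3,0) count=0: revealed 6 new [(2,0) (2,1) (3,0) (3,1) (4,0) (4,1)] -> total=7
Click 3 (4,4) count=2: revealed 1 new [(4,4)] -> total=8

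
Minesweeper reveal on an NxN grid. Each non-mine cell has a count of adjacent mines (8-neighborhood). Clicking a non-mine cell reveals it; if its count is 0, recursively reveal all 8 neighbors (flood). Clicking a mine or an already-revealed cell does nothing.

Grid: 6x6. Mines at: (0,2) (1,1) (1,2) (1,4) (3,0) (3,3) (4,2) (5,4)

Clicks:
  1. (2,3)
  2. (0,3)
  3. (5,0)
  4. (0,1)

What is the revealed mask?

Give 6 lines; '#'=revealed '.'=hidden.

Click 1 (2,3) count=3: revealed 1 new [(2,3)] -> total=1
Click 2 (0,3) count=3: revealed 1 new [(0,3)] -> total=2
Click 3 (5,0) count=0: revealed 4 new [(4,0) (4,1) (5,0) (5,1)] -> total=6
Click 4 (0,1) count=3: revealed 1 new [(0,1)] -> total=7

Answer: .#.#..
......
...#..
......
##....
##....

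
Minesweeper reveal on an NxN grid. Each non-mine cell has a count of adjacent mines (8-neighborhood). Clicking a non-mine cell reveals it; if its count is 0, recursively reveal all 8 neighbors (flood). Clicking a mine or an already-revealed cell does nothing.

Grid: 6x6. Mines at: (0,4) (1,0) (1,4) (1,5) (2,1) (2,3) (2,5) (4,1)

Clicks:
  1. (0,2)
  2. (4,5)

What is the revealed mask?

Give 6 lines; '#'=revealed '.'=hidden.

Answer: .###..
.###..
......
..####
..####
..####

Derivation:
Click 1 (0,2) count=0: revealed 6 new [(0,1) (0,2) (0,3) (1,1) (1,2) (1,3)] -> total=6
Click 2 (4,5) count=0: revealed 12 new [(3,2) (3,3) (3,4) (3,5) (4,2) (4,3) (4,4) (4,5) (5,2) (5,3) (5,4) (5,5)] -> total=18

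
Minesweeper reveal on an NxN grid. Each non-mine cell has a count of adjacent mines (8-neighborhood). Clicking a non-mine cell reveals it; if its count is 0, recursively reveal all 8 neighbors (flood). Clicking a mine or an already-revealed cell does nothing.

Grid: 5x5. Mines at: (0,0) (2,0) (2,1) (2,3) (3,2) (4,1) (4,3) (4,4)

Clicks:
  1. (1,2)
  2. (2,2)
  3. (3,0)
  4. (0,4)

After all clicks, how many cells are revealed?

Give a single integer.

Answer: 10

Derivation:
Click 1 (1,2) count=2: revealed 1 new [(1,2)] -> total=1
Click 2 (2,2) count=3: revealed 1 new [(2,2)] -> total=2
Click 3 (3,0) count=3: revealed 1 new [(3,0)] -> total=3
Click 4 (0,4) count=0: revealed 7 new [(0,1) (0,2) (0,3) (0,4) (1,1) (1,3) (1,4)] -> total=10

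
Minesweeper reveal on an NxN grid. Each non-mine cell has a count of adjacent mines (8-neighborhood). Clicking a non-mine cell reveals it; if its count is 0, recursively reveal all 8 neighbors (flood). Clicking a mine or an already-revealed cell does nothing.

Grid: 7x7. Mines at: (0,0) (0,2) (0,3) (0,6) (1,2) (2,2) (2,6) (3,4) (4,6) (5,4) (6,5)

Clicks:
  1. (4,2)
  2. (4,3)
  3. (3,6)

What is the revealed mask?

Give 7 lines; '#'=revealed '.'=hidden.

Click 1 (4,2) count=0: revealed 20 new [(1,0) (1,1) (2,0) (2,1) (3,0) (3,1) (3,2) (3,3) (4,0) (4,1) (4,2) (4,3) (5,0) (5,1) (5,2) (5,3) (6,0) (6,1) (6,2) (6,3)] -> total=20
Click 2 (4,3) count=2: revealed 0 new [(none)] -> total=20
Click 3 (3,6) count=2: revealed 1 new [(3,6)] -> total=21

Answer: .......
##.....
##.....
####..#
####...
####...
####...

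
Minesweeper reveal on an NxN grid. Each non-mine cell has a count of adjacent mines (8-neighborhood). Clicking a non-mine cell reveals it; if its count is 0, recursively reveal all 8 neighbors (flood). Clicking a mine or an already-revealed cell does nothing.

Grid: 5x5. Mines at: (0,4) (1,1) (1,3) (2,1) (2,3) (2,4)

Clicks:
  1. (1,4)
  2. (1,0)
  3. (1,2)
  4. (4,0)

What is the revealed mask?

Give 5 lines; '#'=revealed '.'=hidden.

Answer: .....
#.#.#
.....
#####
#####

Derivation:
Click 1 (1,4) count=4: revealed 1 new [(1,4)] -> total=1
Click 2 (1,0) count=2: revealed 1 new [(1,0)] -> total=2
Click 3 (1,2) count=4: revealed 1 new [(1,2)] -> total=3
Click 4 (4,0) count=0: revealed 10 new [(3,0) (3,1) (3,2) (3,3) (3,4) (4,0) (4,1) (4,2) (4,3) (4,4)] -> total=13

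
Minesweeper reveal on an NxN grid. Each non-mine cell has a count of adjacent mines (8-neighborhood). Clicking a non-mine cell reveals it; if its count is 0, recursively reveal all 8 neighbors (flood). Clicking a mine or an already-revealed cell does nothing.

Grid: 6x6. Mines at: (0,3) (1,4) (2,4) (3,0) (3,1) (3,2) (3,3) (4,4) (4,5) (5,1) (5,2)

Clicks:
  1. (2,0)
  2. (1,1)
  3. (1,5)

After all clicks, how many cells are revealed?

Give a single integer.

Click 1 (2,0) count=2: revealed 1 new [(2,0)] -> total=1
Click 2 (1,1) count=0: revealed 8 new [(0,0) (0,1) (0,2) (1,0) (1,1) (1,2) (2,1) (2,2)] -> total=9
Click 3 (1,5) count=2: revealed 1 new [(1,5)] -> total=10

Answer: 10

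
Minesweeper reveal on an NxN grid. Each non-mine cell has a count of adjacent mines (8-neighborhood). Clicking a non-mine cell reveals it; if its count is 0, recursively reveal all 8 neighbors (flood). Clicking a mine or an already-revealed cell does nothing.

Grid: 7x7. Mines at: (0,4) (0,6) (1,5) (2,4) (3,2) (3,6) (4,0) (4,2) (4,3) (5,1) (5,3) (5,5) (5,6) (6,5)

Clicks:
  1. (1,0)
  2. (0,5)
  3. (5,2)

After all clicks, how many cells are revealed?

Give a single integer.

Click 1 (1,0) count=0: revealed 14 new [(0,0) (0,1) (0,2) (0,3) (1,0) (1,1) (1,2) (1,3) (2,0) (2,1) (2,2) (2,3) (3,0) (3,1)] -> total=14
Click 2 (0,5) count=3: revealed 1 new [(0,5)] -> total=15
Click 3 (5,2) count=4: revealed 1 new [(5,2)] -> total=16

Answer: 16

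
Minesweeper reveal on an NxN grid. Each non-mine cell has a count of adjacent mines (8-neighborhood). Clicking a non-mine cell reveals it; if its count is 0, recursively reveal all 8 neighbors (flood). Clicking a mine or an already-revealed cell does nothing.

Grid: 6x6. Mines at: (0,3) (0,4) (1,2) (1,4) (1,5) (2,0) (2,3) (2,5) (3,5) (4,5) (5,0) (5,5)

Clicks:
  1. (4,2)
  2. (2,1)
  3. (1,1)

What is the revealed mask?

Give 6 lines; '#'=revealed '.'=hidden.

Answer: ......
.#....
.#....
.####.
.####.
.####.

Derivation:
Click 1 (4,2) count=0: revealed 12 new [(3,1) (3,2) (3,3) (3,4) (4,1) (4,2) (4,3) (4,4) (5,1) (5,2) (5,3) (5,4)] -> total=12
Click 2 (2,1) count=2: revealed 1 new [(2,1)] -> total=13
Click 3 (1,1) count=2: revealed 1 new [(1,1)] -> total=14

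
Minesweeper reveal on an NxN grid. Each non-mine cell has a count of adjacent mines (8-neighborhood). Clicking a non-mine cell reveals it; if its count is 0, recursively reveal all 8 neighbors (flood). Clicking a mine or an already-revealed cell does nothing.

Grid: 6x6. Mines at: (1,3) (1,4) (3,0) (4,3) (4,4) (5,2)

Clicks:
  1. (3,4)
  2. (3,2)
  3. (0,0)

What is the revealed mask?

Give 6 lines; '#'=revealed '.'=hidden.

Answer: ###...
###...
###...
..#.#.
......
......

Derivation:
Click 1 (3,4) count=2: revealed 1 new [(3,4)] -> total=1
Click 2 (3,2) count=1: revealed 1 new [(3,2)] -> total=2
Click 3 (0,0) count=0: revealed 9 new [(0,0) (0,1) (0,2) (1,0) (1,1) (1,2) (2,0) (2,1) (2,2)] -> total=11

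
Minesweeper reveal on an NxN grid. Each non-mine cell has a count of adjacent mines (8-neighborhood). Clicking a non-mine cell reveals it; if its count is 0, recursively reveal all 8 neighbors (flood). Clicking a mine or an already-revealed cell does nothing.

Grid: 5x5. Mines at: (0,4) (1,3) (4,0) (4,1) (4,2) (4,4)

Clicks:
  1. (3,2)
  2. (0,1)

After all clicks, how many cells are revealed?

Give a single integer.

Answer: 12

Derivation:
Click 1 (3,2) count=2: revealed 1 new [(3,2)] -> total=1
Click 2 (0,1) count=0: revealed 11 new [(0,0) (0,1) (0,2) (1,0) (1,1) (1,2) (2,0) (2,1) (2,2) (3,0) (3,1)] -> total=12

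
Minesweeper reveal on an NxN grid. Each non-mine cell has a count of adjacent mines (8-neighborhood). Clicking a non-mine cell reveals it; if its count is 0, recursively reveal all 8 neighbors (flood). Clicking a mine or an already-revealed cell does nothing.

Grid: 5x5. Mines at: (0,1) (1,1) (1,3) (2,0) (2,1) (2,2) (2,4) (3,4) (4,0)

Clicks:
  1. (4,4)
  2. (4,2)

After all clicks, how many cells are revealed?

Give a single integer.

Answer: 7

Derivation:
Click 1 (4,4) count=1: revealed 1 new [(4,4)] -> total=1
Click 2 (4,2) count=0: revealed 6 new [(3,1) (3,2) (3,3) (4,1) (4,2) (4,3)] -> total=7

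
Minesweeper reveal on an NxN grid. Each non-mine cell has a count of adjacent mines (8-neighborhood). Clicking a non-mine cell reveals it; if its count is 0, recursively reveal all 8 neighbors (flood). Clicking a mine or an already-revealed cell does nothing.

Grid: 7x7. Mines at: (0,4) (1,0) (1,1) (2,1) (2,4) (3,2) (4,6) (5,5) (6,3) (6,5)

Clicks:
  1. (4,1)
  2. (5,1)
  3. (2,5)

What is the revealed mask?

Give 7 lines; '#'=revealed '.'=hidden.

Answer: .......
.......
.....#.
##.....
###....
###....
###....

Derivation:
Click 1 (4,1) count=1: revealed 1 new [(4,1)] -> total=1
Click 2 (5,1) count=0: revealed 10 new [(3,0) (3,1) (4,0) (4,2) (5,0) (5,1) (5,2) (6,0) (6,1) (6,2)] -> total=11
Click 3 (2,5) count=1: revealed 1 new [(2,5)] -> total=12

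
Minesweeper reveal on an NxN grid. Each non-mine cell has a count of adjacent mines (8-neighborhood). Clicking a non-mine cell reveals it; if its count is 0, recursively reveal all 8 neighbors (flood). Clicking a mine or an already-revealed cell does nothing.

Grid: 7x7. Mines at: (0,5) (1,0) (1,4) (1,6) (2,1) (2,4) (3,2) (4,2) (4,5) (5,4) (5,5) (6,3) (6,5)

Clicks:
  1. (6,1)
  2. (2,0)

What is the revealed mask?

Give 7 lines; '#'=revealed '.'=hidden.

Click 1 (6,1) count=0: revealed 10 new [(3,0) (3,1) (4,0) (4,1) (5,0) (5,1) (5,2) (6,0) (6,1) (6,2)] -> total=10
Click 2 (2,0) count=2: revealed 1 new [(2,0)] -> total=11

Answer: .......
.......
#......
##.....
##.....
###....
###....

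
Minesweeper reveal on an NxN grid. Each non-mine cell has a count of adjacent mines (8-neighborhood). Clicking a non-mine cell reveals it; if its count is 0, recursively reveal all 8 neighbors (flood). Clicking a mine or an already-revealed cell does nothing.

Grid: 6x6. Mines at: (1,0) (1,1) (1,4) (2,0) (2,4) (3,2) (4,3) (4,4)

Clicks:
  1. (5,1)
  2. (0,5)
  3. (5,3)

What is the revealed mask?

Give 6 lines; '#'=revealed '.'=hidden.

Answer: .....#
......
......
##....
###...
####..

Derivation:
Click 1 (5,1) count=0: revealed 8 new [(3,0) (3,1) (4,0) (4,1) (4,2) (5,0) (5,1) (5,2)] -> total=8
Click 2 (0,5) count=1: revealed 1 new [(0,5)] -> total=9
Click 3 (5,3) count=2: revealed 1 new [(5,3)] -> total=10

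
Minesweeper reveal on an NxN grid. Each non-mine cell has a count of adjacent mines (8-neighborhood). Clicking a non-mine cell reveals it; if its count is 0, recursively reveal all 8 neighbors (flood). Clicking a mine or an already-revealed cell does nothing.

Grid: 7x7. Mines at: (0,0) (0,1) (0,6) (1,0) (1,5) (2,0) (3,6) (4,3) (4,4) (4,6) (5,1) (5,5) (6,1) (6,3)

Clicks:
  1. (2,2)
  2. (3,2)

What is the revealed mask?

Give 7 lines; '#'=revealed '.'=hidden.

Click 1 (2,2) count=0: revealed 15 new [(0,2) (0,3) (0,4) (1,1) (1,2) (1,3) (1,4) (2,1) (2,2) (2,3) (2,4) (3,1) (3,2) (3,3) (3,4)] -> total=15
Click 2 (3,2) count=1: revealed 0 new [(none)] -> total=15

Answer: ..###..
.####..
.####..
.####..
.......
.......
.......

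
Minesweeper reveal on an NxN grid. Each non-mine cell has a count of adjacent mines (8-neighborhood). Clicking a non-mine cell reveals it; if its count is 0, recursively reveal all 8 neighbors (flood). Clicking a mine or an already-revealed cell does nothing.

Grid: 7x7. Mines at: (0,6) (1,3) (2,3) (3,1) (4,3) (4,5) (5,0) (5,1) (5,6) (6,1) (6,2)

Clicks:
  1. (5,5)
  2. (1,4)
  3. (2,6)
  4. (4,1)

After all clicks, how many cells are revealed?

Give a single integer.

Answer: 11

Derivation:
Click 1 (5,5) count=2: revealed 1 new [(5,5)] -> total=1
Click 2 (1,4) count=2: revealed 1 new [(1,4)] -> total=2
Click 3 (2,6) count=0: revealed 8 new [(1,5) (1,6) (2,4) (2,5) (2,6) (3,4) (3,5) (3,6)] -> total=10
Click 4 (4,1) count=3: revealed 1 new [(4,1)] -> total=11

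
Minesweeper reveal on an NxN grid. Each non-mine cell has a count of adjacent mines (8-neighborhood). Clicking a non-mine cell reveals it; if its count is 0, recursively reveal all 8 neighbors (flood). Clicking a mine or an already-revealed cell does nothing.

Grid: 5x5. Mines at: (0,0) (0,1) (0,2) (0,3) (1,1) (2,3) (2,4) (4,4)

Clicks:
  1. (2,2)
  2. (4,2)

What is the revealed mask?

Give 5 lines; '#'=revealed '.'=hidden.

Click 1 (2,2) count=2: revealed 1 new [(2,2)] -> total=1
Click 2 (4,2) count=0: revealed 10 new [(2,0) (2,1) (3,0) (3,1) (3,2) (3,3) (4,0) (4,1) (4,2) (4,3)] -> total=11

Answer: .....
.....
###..
####.
####.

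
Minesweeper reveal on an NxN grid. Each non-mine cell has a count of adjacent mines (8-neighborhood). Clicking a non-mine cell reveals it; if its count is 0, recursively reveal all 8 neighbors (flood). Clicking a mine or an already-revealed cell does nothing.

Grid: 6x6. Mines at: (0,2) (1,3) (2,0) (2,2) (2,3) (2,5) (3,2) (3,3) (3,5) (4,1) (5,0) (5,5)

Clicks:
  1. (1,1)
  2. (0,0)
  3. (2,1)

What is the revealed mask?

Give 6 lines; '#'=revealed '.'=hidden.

Click 1 (1,1) count=3: revealed 1 new [(1,1)] -> total=1
Click 2 (0,0) count=0: revealed 3 new [(0,0) (0,1) (1,0)] -> total=4
Click 3 (2,1) count=3: revealed 1 new [(2,1)] -> total=5

Answer: ##....
##....
.#....
......
......
......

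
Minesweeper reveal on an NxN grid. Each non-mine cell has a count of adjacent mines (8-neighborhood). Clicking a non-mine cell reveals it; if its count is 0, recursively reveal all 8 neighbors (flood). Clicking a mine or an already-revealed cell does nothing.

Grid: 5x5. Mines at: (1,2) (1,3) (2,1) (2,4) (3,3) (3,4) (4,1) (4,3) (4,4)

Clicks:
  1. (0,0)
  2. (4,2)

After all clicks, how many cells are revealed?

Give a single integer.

Click 1 (0,0) count=0: revealed 4 new [(0,0) (0,1) (1,0) (1,1)] -> total=4
Click 2 (4,2) count=3: revealed 1 new [(4,2)] -> total=5

Answer: 5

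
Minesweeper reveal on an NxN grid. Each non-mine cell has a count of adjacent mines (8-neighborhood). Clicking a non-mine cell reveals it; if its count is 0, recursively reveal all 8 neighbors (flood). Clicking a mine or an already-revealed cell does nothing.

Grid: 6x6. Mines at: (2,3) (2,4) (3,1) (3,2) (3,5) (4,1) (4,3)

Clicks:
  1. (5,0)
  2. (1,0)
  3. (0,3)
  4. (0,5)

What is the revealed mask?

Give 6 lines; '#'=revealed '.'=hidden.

Answer: ######
######
###...
......
......
#.....

Derivation:
Click 1 (5,0) count=1: revealed 1 new [(5,0)] -> total=1
Click 2 (1,0) count=0: revealed 15 new [(0,0) (0,1) (0,2) (0,3) (0,4) (0,5) (1,0) (1,1) (1,2) (1,3) (1,4) (1,5) (2,0) (2,1) (2,2)] -> total=16
Click 3 (0,3) count=0: revealed 0 new [(none)] -> total=16
Click 4 (0,5) count=0: revealed 0 new [(none)] -> total=16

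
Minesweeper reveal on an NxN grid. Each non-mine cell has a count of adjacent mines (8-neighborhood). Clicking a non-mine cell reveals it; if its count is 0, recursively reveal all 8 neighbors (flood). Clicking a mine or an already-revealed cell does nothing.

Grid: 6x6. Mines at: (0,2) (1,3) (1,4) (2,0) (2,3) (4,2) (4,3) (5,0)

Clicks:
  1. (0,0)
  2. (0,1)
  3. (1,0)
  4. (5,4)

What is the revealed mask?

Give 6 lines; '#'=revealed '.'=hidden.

Answer: ##....
##....
......
......
......
....#.

Derivation:
Click 1 (0,0) count=0: revealed 4 new [(0,0) (0,1) (1,0) (1,1)] -> total=4
Click 2 (0,1) count=1: revealed 0 new [(none)] -> total=4
Click 3 (1,0) count=1: revealed 0 new [(none)] -> total=4
Click 4 (5,4) count=1: revealed 1 new [(5,4)] -> total=5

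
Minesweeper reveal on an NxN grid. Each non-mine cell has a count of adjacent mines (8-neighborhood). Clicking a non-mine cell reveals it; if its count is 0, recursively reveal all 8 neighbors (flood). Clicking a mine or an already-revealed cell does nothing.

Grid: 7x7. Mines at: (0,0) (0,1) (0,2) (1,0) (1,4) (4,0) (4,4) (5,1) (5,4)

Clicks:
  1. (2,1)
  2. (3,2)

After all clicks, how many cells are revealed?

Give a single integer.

Click 1 (2,1) count=1: revealed 1 new [(2,1)] -> total=1
Click 2 (3,2) count=0: revealed 11 new [(1,1) (1,2) (1,3) (2,2) (2,3) (3,1) (3,2) (3,3) (4,1) (4,2) (4,3)] -> total=12

Answer: 12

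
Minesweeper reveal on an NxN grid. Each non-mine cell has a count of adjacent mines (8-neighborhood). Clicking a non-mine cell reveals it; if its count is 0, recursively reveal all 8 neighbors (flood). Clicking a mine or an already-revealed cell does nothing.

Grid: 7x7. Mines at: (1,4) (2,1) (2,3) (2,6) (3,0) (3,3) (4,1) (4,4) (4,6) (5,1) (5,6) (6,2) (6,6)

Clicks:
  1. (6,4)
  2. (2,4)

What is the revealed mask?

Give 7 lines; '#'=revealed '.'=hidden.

Answer: .......
.......
....#..
.......
.......
...###.
...###.

Derivation:
Click 1 (6,4) count=0: revealed 6 new [(5,3) (5,4) (5,5) (6,3) (6,4) (6,5)] -> total=6
Click 2 (2,4) count=3: revealed 1 new [(2,4)] -> total=7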